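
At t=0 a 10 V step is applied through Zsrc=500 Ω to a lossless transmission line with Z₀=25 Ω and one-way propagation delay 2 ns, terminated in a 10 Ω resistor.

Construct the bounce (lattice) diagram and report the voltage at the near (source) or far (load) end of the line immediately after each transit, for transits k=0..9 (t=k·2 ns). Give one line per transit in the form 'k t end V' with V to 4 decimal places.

Γ_L=-0.428571, Γ_S=0.904762; launch V₁=10·25/525=0.476190
k=0 src: V=0.4762
k=1 load: inc=0.476190, refl=0.476190·-0.428571=-0.2041; V=0.000000+0.476190+-0.204082=0.2721
k=2 src: inc=-0.204082, refl=-0.204082·0.904762=-0.1846; V=0.476190+-0.204082+-0.184645=0.0875
k=3 load: inc=-0.184645, refl=-0.184645·-0.428571=0.0791; V=0.272109+-0.184645+0.079134=0.1666
k=4 src: inc=0.079134, refl=0.079134·0.904762=0.0716; V=0.087464+0.079134+0.071597=0.2382
k=5 load: inc=0.071597, refl=0.071597·-0.428571=-0.0307; V=0.166597+0.071597+-0.030684=0.2075
k=6 src: inc=-0.030684, refl=-0.030684·0.904762=-0.0278; V=0.238194+-0.030684+-0.027762=0.1797
k=7 load: inc=-0.027762, refl=-0.027762·-0.428571=0.0119; V=0.207510+-0.027762+0.011898=0.1916
k=8 src: inc=0.011898, refl=0.011898·0.904762=0.0108; V=0.179748+0.011898+0.010765=0.2024
k=9 load: inc=0.010765, refl=0.010765·-0.428571=-0.0046; V=0.191646+0.010765+-0.004614=0.1978

0 0 source 0.4762
1 2 load 0.2721
2 4 source 0.0875
3 6 load 0.1666
4 8 source 0.2382
5 10 load 0.2075
6 12 source 0.1797
7 14 load 0.1916
8 16 source 0.2024
9 18 load 0.1978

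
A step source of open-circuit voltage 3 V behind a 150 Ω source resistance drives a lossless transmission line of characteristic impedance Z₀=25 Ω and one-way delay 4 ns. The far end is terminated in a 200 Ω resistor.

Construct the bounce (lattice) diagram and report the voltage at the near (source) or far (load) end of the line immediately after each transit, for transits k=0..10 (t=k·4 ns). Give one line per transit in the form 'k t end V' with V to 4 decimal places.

Γ_L=0.777778, Γ_S=0.714286; launch V₁=3·25/175=0.428571
k=0 src: V=0.4286
k=1 load: inc=0.428571, refl=0.428571·0.777778=0.3333; V=0.000000+0.428571+0.333333=0.7619
k=2 src: inc=0.333333, refl=0.333333·0.714286=0.2381; V=0.428571+0.333333+0.238095=1.0000
k=3 load: inc=0.238095, refl=0.238095·0.777778=0.1852; V=0.761905+0.238095+0.185185=1.1852
k=4 src: inc=0.185185, refl=0.185185·0.714286=0.1323; V=1.000000+0.185185+0.132275=1.3175
k=5 load: inc=0.132275, refl=0.132275·0.777778=0.1029; V=1.185185+0.132275+0.102881=1.4203
k=6 src: inc=0.102881, refl=0.102881·0.714286=0.0735; V=1.317460+0.102881+0.073486=1.4938
k=7 load: inc=0.073486, refl=0.073486·0.777778=0.0572; V=1.420341+0.073486+0.057156=1.5510
k=8 src: inc=0.057156, refl=0.057156·0.714286=0.0408; V=1.493827+0.057156+0.040826=1.5918
k=9 load: inc=0.040826, refl=0.040826·0.777778=0.0318; V=1.550983+0.040826+0.031753=1.6236
k=10 src: inc=0.031753, refl=0.031753·0.714286=0.0227; V=1.591809+0.031753+0.022681=1.6462

0 0 source 0.4286
1 4 load 0.7619
2 8 source 1.0000
3 12 load 1.1852
4 16 source 1.3175
5 20 load 1.4203
6 24 source 1.4938
7 28 load 1.5510
8 32 source 1.5918
9 36 load 1.6236
10 40 source 1.6462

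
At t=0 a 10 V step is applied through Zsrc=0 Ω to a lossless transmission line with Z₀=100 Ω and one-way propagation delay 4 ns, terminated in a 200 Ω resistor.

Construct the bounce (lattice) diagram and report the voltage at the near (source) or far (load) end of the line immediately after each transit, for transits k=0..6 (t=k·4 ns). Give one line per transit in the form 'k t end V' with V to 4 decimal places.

Γ_L=0.333333, Γ_S=-1.000000; launch V₁=10·100/100=10.000000
k=0 src: V=10.0000
k=1 load: inc=10.000000, refl=10.000000·0.333333=3.3333; V=0.000000+10.000000+3.333333=13.3333
k=2 src: inc=3.333333, refl=3.333333·-1.000000=-3.3333; V=10.000000+3.333333+-3.333333=10.0000
k=3 load: inc=-3.333333, refl=-3.333333·0.333333=-1.1111; V=13.333333+-3.333333+-1.111111=8.8889
k=4 src: inc=-1.111111, refl=-1.111111·-1.000000=1.1111; V=10.000000+-1.111111+1.111111=10.0000
k=5 load: inc=1.111111, refl=1.111111·0.333333=0.3704; V=8.888889+1.111111+0.370370=10.3704
k=6 src: inc=0.370370, refl=0.370370·-1.000000=-0.3704; V=10.000000+0.370370+-0.370370=10.0000

0 0 source 10.0000
1 4 load 13.3333
2 8 source 10.0000
3 12 load 8.8889
4 16 source 10.0000
5 20 load 10.3704
6 24 source 10.0000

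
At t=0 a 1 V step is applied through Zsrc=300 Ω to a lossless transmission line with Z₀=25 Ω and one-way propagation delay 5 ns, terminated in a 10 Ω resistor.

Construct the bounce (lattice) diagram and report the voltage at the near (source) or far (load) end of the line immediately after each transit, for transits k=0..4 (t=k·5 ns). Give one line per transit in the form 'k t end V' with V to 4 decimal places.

0 0 source 0.0769
1 5 load 0.0440
2 10 source 0.0161
3 15 load 0.0280
4 20 source 0.0381

Γ_L=-0.428571, Γ_S=0.846154; launch V₁=1·25/325=0.076923
k=0 src: V=0.0769
k=1 load: inc=0.076923, refl=0.076923·-0.428571=-0.0330; V=0.000000+0.076923+-0.032967=0.0440
k=2 src: inc=-0.032967, refl=-0.032967·0.846154=-0.0279; V=0.076923+-0.032967+-0.027895=0.0161
k=3 load: inc=-0.027895, refl=-0.027895·-0.428571=0.0120; V=0.043956+-0.027895+0.011955=0.0280
k=4 src: inc=0.011955, refl=0.011955·0.846154=0.0101; V=0.016061+0.011955+0.010116=0.0381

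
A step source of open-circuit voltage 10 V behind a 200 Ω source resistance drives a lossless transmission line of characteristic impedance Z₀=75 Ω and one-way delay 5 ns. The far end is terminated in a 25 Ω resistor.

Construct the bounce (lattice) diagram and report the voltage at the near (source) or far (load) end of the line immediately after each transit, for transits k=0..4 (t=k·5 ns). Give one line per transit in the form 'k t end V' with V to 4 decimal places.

0 0 source 2.7273
1 5 load 1.3636
2 10 source 0.7438
3 15 load 1.0537
4 20 source 1.1946

Γ_L=-0.500000, Γ_S=0.454545; launch V₁=10·75/275=2.727273
k=0 src: V=2.7273
k=1 load: inc=2.727273, refl=2.727273·-0.500000=-1.3636; V=0.000000+2.727273+-1.363636=1.3636
k=2 src: inc=-1.363636, refl=-1.363636·0.454545=-0.6198; V=2.727273+-1.363636+-0.619835=0.7438
k=3 load: inc=-0.619835, refl=-0.619835·-0.500000=0.3099; V=1.363636+-0.619835+0.309917=1.0537
k=4 src: inc=0.309917, refl=0.309917·0.454545=0.1409; V=0.743802+0.309917+0.140872=1.1946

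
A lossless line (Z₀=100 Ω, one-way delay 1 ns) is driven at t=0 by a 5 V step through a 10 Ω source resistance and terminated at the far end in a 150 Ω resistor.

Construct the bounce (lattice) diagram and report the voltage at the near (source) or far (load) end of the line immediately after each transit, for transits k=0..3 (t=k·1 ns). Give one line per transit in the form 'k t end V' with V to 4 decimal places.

Γ_L=0.200000, Γ_S=-0.818182; launch V₁=5·100/110=4.545455
k=0 src: V=4.5455
k=1 load: inc=4.545455, refl=4.545455·0.200000=0.9091; V=0.000000+4.545455+0.909091=5.4545
k=2 src: inc=0.909091, refl=0.909091·-0.818182=-0.7438; V=4.545455+0.909091+-0.743802=4.7107
k=3 load: inc=-0.743802, refl=-0.743802·0.200000=-0.1488; V=5.454545+-0.743802+-0.148760=4.5620

0 0 source 4.5455
1 1 load 5.4545
2 2 source 4.7107
3 3 load 4.5620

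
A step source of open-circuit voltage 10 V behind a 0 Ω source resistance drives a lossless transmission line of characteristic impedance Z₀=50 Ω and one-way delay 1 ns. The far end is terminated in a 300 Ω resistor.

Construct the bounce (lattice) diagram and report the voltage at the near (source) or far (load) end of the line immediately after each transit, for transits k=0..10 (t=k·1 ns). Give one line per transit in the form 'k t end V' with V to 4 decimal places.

Γ_L=0.714286, Γ_S=-1.000000; launch V₁=10·50/50=10.000000
k=0 src: V=10.0000
k=1 load: inc=10.000000, refl=10.000000·0.714286=7.1429; V=0.000000+10.000000+7.142857=17.1429
k=2 src: inc=7.142857, refl=7.142857·-1.000000=-7.1429; V=10.000000+7.142857+-7.142857=10.0000
k=3 load: inc=-7.142857, refl=-7.142857·0.714286=-5.1020; V=17.142857+-7.142857+-5.102041=4.8980
k=4 src: inc=-5.102041, refl=-5.102041·-1.000000=5.1020; V=10.000000+-5.102041+5.102041=10.0000
k=5 load: inc=5.102041, refl=5.102041·0.714286=3.6443; V=4.897959+5.102041+3.644315=13.6443
k=6 src: inc=3.644315, refl=3.644315·-1.000000=-3.6443; V=10.000000+3.644315+-3.644315=10.0000
k=7 load: inc=-3.644315, refl=-3.644315·0.714286=-2.6031; V=13.644315+-3.644315+-2.603082=7.3969
k=8 src: inc=-2.603082, refl=-2.603082·-1.000000=2.6031; V=10.000000+-2.603082+2.603082=10.0000
k=9 load: inc=2.603082, refl=2.603082·0.714286=1.8593; V=7.396918+2.603082+1.859344=11.8593
k=10 src: inc=1.859344, refl=1.859344·-1.000000=-1.8593; V=10.000000+1.859344+-1.859344=10.0000

0 0 source 10.0000
1 1 load 17.1429
2 2 source 10.0000
3 3 load 4.8980
4 4 source 10.0000
5 5 load 13.6443
6 6 source 10.0000
7 7 load 7.3969
8 8 source 10.0000
9 9 load 11.8593
10 10 source 10.0000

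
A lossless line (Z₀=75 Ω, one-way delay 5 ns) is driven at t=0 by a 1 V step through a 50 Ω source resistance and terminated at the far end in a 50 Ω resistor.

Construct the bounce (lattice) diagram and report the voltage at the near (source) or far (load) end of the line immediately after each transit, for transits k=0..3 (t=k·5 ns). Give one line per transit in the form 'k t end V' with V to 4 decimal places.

0 0 source 0.6000
1 5 load 0.4800
2 10 source 0.5040
3 15 load 0.4992

Γ_L=-0.200000, Γ_S=-0.200000; launch V₁=1·75/125=0.600000
k=0 src: V=0.6000
k=1 load: inc=0.600000, refl=0.600000·-0.200000=-0.1200; V=0.000000+0.600000+-0.120000=0.4800
k=2 src: inc=-0.120000, refl=-0.120000·-0.200000=0.0240; V=0.600000+-0.120000+0.024000=0.5040
k=3 load: inc=0.024000, refl=0.024000·-0.200000=-0.0048; V=0.480000+0.024000+-0.004800=0.4992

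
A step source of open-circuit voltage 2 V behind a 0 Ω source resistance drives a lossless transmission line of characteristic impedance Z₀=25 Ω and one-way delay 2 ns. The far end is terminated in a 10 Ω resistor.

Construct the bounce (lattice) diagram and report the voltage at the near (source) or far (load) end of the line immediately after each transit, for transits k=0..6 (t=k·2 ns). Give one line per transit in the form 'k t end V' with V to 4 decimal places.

Γ_L=-0.428571, Γ_S=-1.000000; launch V₁=2·25/25=2.000000
k=0 src: V=2.0000
k=1 load: inc=2.000000, refl=2.000000·-0.428571=-0.8571; V=0.000000+2.000000+-0.857143=1.1429
k=2 src: inc=-0.857143, refl=-0.857143·-1.000000=0.8571; V=2.000000+-0.857143+0.857143=2.0000
k=3 load: inc=0.857143, refl=0.857143·-0.428571=-0.3673; V=1.142857+0.857143+-0.367347=1.6327
k=4 src: inc=-0.367347, refl=-0.367347·-1.000000=0.3673; V=2.000000+-0.367347+0.367347=2.0000
k=5 load: inc=0.367347, refl=0.367347·-0.428571=-0.1574; V=1.632653+0.367347+-0.157434=1.8426
k=6 src: inc=-0.157434, refl=-0.157434·-1.000000=0.1574; V=2.000000+-0.157434+0.157434=2.0000

0 0 source 2.0000
1 2 load 1.1429
2 4 source 2.0000
3 6 load 1.6327
4 8 source 2.0000
5 10 load 1.8426
6 12 source 2.0000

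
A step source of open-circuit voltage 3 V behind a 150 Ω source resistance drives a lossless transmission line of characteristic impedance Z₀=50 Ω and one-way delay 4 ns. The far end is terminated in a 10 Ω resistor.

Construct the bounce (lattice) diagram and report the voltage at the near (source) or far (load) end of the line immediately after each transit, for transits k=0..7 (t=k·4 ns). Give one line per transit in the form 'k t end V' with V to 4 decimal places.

0 0 source 0.7500
1 4 load 0.2500
2 8 source 0.0000
3 12 load 0.1667
4 16 source 0.2500
5 20 load 0.1944
6 24 source 0.1667
7 28 load 0.1852

Γ_L=-0.666667, Γ_S=0.500000; launch V₁=3·50/200=0.750000
k=0 src: V=0.7500
k=1 load: inc=0.750000, refl=0.750000·-0.666667=-0.5000; V=0.000000+0.750000+-0.500000=0.2500
k=2 src: inc=-0.500000, refl=-0.500000·0.500000=-0.2500; V=0.750000+-0.500000+-0.250000=0.0000
k=3 load: inc=-0.250000, refl=-0.250000·-0.666667=0.1667; V=0.250000+-0.250000+0.166667=0.1667
k=4 src: inc=0.166667, refl=0.166667·0.500000=0.0833; V=0.000000+0.166667+0.083333=0.2500
k=5 load: inc=0.083333, refl=0.083333·-0.666667=-0.0556; V=0.166667+0.083333+-0.055556=0.1944
k=6 src: inc=-0.055556, refl=-0.055556·0.500000=-0.0278; V=0.250000+-0.055556+-0.027778=0.1667
k=7 load: inc=-0.027778, refl=-0.027778·-0.666667=0.0185; V=0.194444+-0.027778+0.018519=0.1852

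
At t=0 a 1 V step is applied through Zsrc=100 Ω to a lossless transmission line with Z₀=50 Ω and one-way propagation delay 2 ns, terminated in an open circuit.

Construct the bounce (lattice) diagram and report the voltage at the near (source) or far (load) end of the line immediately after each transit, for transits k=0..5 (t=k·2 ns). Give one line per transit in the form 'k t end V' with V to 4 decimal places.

Γ_L=1.000000, Γ_S=0.333333; launch V₁=1·50/150=0.333333
k=0 src: V=0.3333
k=1 load: inc=0.333333, refl=0.333333·1.000000=0.3333; V=0.000000+0.333333+0.333333=0.6667
k=2 src: inc=0.333333, refl=0.333333·0.333333=0.1111; V=0.333333+0.333333+0.111111=0.7778
k=3 load: inc=0.111111, refl=0.111111·1.000000=0.1111; V=0.666667+0.111111+0.111111=0.8889
k=4 src: inc=0.111111, refl=0.111111·0.333333=0.0370; V=0.777778+0.111111+0.037037=0.9259
k=5 load: inc=0.037037, refl=0.037037·1.000000=0.0370; V=0.888889+0.037037+0.037037=0.9630

0 0 source 0.3333
1 2 load 0.6667
2 4 source 0.7778
3 6 load 0.8889
4 8 source 0.9259
5 10 load 0.9630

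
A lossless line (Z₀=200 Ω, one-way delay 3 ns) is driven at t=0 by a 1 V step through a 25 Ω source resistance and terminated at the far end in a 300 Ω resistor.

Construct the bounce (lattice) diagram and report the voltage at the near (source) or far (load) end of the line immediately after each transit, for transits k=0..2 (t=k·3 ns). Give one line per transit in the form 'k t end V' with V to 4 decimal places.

Γ_L=0.200000, Γ_S=-0.777778; launch V₁=1·200/225=0.888889
k=0 src: V=0.8889
k=1 load: inc=0.888889, refl=0.888889·0.200000=0.1778; V=0.000000+0.888889+0.177778=1.0667
k=2 src: inc=0.177778, refl=0.177778·-0.777778=-0.1383; V=0.888889+0.177778+-0.138272=0.9284

0 0 source 0.8889
1 3 load 1.0667
2 6 source 0.9284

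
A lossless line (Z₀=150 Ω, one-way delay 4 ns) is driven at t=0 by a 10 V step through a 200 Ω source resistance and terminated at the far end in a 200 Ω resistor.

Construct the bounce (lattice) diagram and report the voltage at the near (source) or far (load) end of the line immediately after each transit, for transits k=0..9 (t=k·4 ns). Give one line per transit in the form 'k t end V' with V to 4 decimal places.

Γ_L=0.142857, Γ_S=0.142857; launch V₁=10·150/350=4.285714
k=0 src: V=4.2857
k=1 load: inc=4.285714, refl=4.285714·0.142857=0.6122; V=0.000000+4.285714+0.612245=4.8980
k=2 src: inc=0.612245, refl=0.612245·0.142857=0.0875; V=4.285714+0.612245+0.087464=4.9854
k=3 load: inc=0.087464, refl=0.087464·0.142857=0.0125; V=4.897959+0.087464+0.012495=4.9979
k=4 src: inc=0.012495, refl=0.012495·0.142857=0.0018; V=4.985423+0.012495+0.001785=4.9997
k=5 load: inc=0.001785, refl=0.001785·0.142857=0.0003; V=4.997918+0.001785+0.000255=5.0000
k=6 src: inc=0.000255, refl=0.000255·0.142857=0.0000; V=4.999703+0.000255+0.000036=5.0000
k=7 load: inc=0.000036, refl=0.000036·0.142857=0.0000; V=4.999958+0.000036+0.000005=5.0000
k=8 src: inc=0.000005, refl=0.000005·0.142857=0.0000; V=4.999994+0.000005+0.000001=5.0000
k=9 load: inc=0.000001, refl=0.000001·0.142857=0.0000; V=4.999999+0.000001+0.000000=5.0000

0 0 source 4.2857
1 4 load 4.8980
2 8 source 4.9854
3 12 load 4.9979
4 16 source 4.9997
5 20 load 5.0000
6 24 source 5.0000
7 28 load 5.0000
8 32 source 5.0000
9 36 load 5.0000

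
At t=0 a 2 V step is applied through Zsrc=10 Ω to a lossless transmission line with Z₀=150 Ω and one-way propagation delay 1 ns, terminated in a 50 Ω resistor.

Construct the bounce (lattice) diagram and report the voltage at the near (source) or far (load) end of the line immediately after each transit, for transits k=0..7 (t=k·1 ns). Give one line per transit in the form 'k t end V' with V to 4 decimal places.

0 0 source 1.8750
1 1 load 0.9375
2 2 source 1.7578
3 3 load 1.3477
4 4 source 1.7065
5 5 load 1.5271
6 6 source 1.6841
7 7 load 1.6056

Γ_L=-0.500000, Γ_S=-0.875000; launch V₁=2·150/160=1.875000
k=0 src: V=1.8750
k=1 load: inc=1.875000, refl=1.875000·-0.500000=-0.9375; V=0.000000+1.875000+-0.937500=0.9375
k=2 src: inc=-0.937500, refl=-0.937500·-0.875000=0.8203; V=1.875000+-0.937500+0.820312=1.7578
k=3 load: inc=0.820312, refl=0.820312·-0.500000=-0.4102; V=0.937500+0.820312+-0.410156=1.3477
k=4 src: inc=-0.410156, refl=-0.410156·-0.875000=0.3589; V=1.757812+-0.410156+0.358887=1.7065
k=5 load: inc=0.358887, refl=0.358887·-0.500000=-0.1794; V=1.347656+0.358887+-0.179443=1.5271
k=6 src: inc=-0.179443, refl=-0.179443·-0.875000=0.1570; V=1.706543+-0.179443+0.157013=1.6841
k=7 load: inc=0.157013, refl=0.157013·-0.500000=-0.0785; V=1.527100+0.157013+-0.078506=1.6056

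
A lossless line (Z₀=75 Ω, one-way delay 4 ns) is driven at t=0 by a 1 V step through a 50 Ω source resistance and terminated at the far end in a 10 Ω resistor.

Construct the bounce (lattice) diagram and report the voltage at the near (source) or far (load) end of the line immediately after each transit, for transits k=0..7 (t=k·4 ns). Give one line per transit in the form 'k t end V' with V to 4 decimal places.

Γ_L=-0.764706, Γ_S=-0.200000; launch V₁=1·75/125=0.600000
k=0 src: V=0.6000
k=1 load: inc=0.600000, refl=0.600000·-0.764706=-0.4588; V=0.000000+0.600000+-0.458824=0.1412
k=2 src: inc=-0.458824, refl=-0.458824·-0.200000=0.0918; V=0.600000+-0.458824+0.091765=0.2329
k=3 load: inc=0.091765, refl=0.091765·-0.764706=-0.0702; V=0.141176+0.091765+-0.070173=0.1628
k=4 src: inc=-0.070173, refl=-0.070173·-0.200000=0.0140; V=0.232941+-0.070173+0.014035=0.1768
k=5 load: inc=0.014035, refl=0.014035·-0.764706=-0.0107; V=0.162768+0.014035+-0.010732=0.1661
k=6 src: inc=-0.010732, refl=-0.010732·-0.200000=0.0021; V=0.176803+-0.010732+0.002146=0.1682
k=7 load: inc=0.002146, refl=0.002146·-0.764706=-0.0016; V=0.166070+0.002146+-0.001641=0.1666

0 0 source 0.6000
1 4 load 0.1412
2 8 source 0.2329
3 12 load 0.1628
4 16 source 0.1768
5 20 load 0.1661
6 24 source 0.1682
7 28 load 0.1666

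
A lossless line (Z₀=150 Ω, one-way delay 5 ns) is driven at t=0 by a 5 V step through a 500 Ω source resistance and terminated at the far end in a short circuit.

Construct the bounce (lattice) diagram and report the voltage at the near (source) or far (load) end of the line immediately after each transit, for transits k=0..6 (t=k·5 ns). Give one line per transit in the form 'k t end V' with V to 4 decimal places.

Γ_L=-1.000000, Γ_S=0.538462; launch V₁=5·150/650=1.153846
k=0 src: V=1.1538
k=1 load: inc=1.153846, refl=1.153846·-1.000000=-1.1538; V=0.000000+1.153846+-1.153846=0.0000
k=2 src: inc=-1.153846, refl=-1.153846·0.538462=-0.6213; V=1.153846+-1.153846+-0.621302=-0.6213
k=3 load: inc=-0.621302, refl=-0.621302·-1.000000=0.6213; V=0.000000+-0.621302+0.621302=0.0000
k=4 src: inc=0.621302, refl=0.621302·0.538462=0.3345; V=-0.621302+0.621302+0.334547=0.3345
k=5 load: inc=0.334547, refl=0.334547·-1.000000=-0.3345; V=0.000000+0.334547+-0.334547=0.0000
k=6 src: inc=-0.334547, refl=-0.334547·0.538462=-0.1801; V=0.334547+-0.334547+-0.180141=-0.1801

0 0 source 1.1538
1 5 load 0.0000
2 10 source -0.6213
3 15 load 0.0000
4 20 source 0.3345
5 25 load 0.0000
6 30 source -0.1801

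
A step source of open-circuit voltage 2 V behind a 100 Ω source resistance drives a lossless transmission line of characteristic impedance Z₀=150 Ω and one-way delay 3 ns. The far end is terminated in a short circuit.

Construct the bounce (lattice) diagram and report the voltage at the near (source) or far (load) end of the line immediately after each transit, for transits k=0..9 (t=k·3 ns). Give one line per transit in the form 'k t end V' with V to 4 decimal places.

0 0 source 1.2000
1 3 load 0.0000
2 6 source 0.2400
3 9 load 0.0000
4 12 source 0.0480
5 15 load 0.0000
6 18 source 0.0096
7 21 load 0.0000
8 24 source 0.0019
9 27 load 0.0000

Γ_L=-1.000000, Γ_S=-0.200000; launch V₁=2·150/250=1.200000
k=0 src: V=1.2000
k=1 load: inc=1.200000, refl=1.200000·-1.000000=-1.2000; V=0.000000+1.200000+-1.200000=0.0000
k=2 src: inc=-1.200000, refl=-1.200000·-0.200000=0.2400; V=1.200000+-1.200000+0.240000=0.2400
k=3 load: inc=0.240000, refl=0.240000·-1.000000=-0.2400; V=0.000000+0.240000+-0.240000=0.0000
k=4 src: inc=-0.240000, refl=-0.240000·-0.200000=0.0480; V=0.240000+-0.240000+0.048000=0.0480
k=5 load: inc=0.048000, refl=0.048000·-1.000000=-0.0480; V=0.000000+0.048000+-0.048000=0.0000
k=6 src: inc=-0.048000, refl=-0.048000·-0.200000=0.0096; V=0.048000+-0.048000+0.009600=0.0096
k=7 load: inc=0.009600, refl=0.009600·-1.000000=-0.0096; V=0.000000+0.009600+-0.009600=0.0000
k=8 src: inc=-0.009600, refl=-0.009600·-0.200000=0.0019; V=0.009600+-0.009600+0.001920=0.0019
k=9 load: inc=0.001920, refl=0.001920·-1.000000=-0.0019; V=0.000000+0.001920+-0.001920=0.0000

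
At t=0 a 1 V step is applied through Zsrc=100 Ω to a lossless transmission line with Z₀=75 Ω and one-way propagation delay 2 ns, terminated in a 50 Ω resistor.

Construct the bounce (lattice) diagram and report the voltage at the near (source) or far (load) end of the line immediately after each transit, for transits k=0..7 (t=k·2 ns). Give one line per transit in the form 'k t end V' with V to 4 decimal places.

0 0 source 0.4286
1 2 load 0.3429
2 4 source 0.3306
3 6 load 0.3331
4 8 source 0.3334
5 10 load 0.3333
6 12 source 0.3333
7 14 load 0.3333

Γ_L=-0.200000, Γ_S=0.142857; launch V₁=1·75/175=0.428571
k=0 src: V=0.4286
k=1 load: inc=0.428571, refl=0.428571·-0.200000=-0.0857; V=0.000000+0.428571+-0.085714=0.3429
k=2 src: inc=-0.085714, refl=-0.085714·0.142857=-0.0122; V=0.428571+-0.085714+-0.012245=0.3306
k=3 load: inc=-0.012245, refl=-0.012245·-0.200000=0.0024; V=0.342857+-0.012245+0.002449=0.3331
k=4 src: inc=0.002449, refl=0.002449·0.142857=0.0003; V=0.330612+0.002449+0.000350=0.3334
k=5 load: inc=0.000350, refl=0.000350·-0.200000=-0.0001; V=0.333061+0.000350+-0.000070=0.3333
k=6 src: inc=-0.000070, refl=-0.000070·0.142857=-0.0000; V=0.333411+-0.000070+-0.000010=0.3333
k=7 load: inc=-0.000010, refl=-0.000010·-0.200000=0.0000; V=0.333341+-0.000010+0.000002=0.3333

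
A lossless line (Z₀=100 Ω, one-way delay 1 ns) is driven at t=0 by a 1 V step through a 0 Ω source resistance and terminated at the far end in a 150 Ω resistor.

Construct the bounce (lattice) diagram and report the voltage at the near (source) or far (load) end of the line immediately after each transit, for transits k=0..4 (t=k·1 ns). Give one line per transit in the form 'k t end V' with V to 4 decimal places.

Γ_L=0.200000, Γ_S=-1.000000; launch V₁=1·100/100=1.000000
k=0 src: V=1.0000
k=1 load: inc=1.000000, refl=1.000000·0.200000=0.2000; V=0.000000+1.000000+0.200000=1.2000
k=2 src: inc=0.200000, refl=0.200000·-1.000000=-0.2000; V=1.000000+0.200000+-0.200000=1.0000
k=3 load: inc=-0.200000, refl=-0.200000·0.200000=-0.0400; V=1.200000+-0.200000+-0.040000=0.9600
k=4 src: inc=-0.040000, refl=-0.040000·-1.000000=0.0400; V=1.000000+-0.040000+0.040000=1.0000

0 0 source 1.0000
1 1 load 1.2000
2 2 source 1.0000
3 3 load 0.9600
4 4 source 1.0000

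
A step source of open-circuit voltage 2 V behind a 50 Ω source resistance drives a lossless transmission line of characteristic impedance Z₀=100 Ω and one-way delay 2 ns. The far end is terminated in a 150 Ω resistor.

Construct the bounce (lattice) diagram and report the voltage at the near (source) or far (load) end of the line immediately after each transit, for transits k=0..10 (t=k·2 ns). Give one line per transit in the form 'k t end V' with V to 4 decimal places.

Γ_L=0.200000, Γ_S=-0.333333; launch V₁=2·100/150=1.333333
k=0 src: V=1.3333
k=1 load: inc=1.333333, refl=1.333333·0.200000=0.2667; V=0.000000+1.333333+0.266667=1.6000
k=2 src: inc=0.266667, refl=0.266667·-0.333333=-0.0889; V=1.333333+0.266667+-0.088889=1.5111
k=3 load: inc=-0.088889, refl=-0.088889·0.200000=-0.0178; V=1.600000+-0.088889+-0.017778=1.4933
k=4 src: inc=-0.017778, refl=-0.017778·-0.333333=0.0059; V=1.511111+-0.017778+0.005926=1.4993
k=5 load: inc=0.005926, refl=0.005926·0.200000=0.0012; V=1.493333+0.005926+0.001185=1.5004
k=6 src: inc=0.001185, refl=0.001185·-0.333333=-0.0004; V=1.499259+0.001185+-0.000395=1.5000
k=7 load: inc=-0.000395, refl=-0.000395·0.200000=-0.0001; V=1.500444+-0.000395+-0.000079=1.5000
k=8 src: inc=-0.000079, refl=-0.000079·-0.333333=0.0000; V=1.500049+-0.000079+0.000026=1.5000
k=9 load: inc=0.000026, refl=0.000026·0.200000=0.0000; V=1.499970+0.000026+0.000005=1.5000
k=10 src: inc=0.000005, refl=0.000005·-0.333333=-0.0000; V=1.499997+0.000005+-0.000002=1.5000

0 0 source 1.3333
1 2 load 1.6000
2 4 source 1.5111
3 6 load 1.4933
4 8 source 1.4993
5 10 load 1.5004
6 12 source 1.5000
7 14 load 1.5000
8 16 source 1.5000
9 18 load 1.5000
10 20 source 1.5000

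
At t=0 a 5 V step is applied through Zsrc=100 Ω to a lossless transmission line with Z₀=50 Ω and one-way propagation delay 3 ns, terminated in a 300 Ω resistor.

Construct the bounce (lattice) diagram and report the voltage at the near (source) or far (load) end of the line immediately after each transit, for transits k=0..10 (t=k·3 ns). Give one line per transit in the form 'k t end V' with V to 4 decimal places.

Γ_L=0.714286, Γ_S=0.333333; launch V₁=5·50/150=1.666667
k=0 src: V=1.6667
k=1 load: inc=1.666667, refl=1.666667·0.714286=1.1905; V=0.000000+1.666667+1.190476=2.8571
k=2 src: inc=1.190476, refl=1.190476·0.333333=0.3968; V=1.666667+1.190476+0.396825=3.2540
k=3 load: inc=0.396825, refl=0.396825·0.714286=0.2834; V=2.857143+0.396825+0.283447=3.5374
k=4 src: inc=0.283447, refl=0.283447·0.333333=0.0945; V=3.253968+0.283447+0.094482=3.6319
k=5 load: inc=0.094482, refl=0.094482·0.714286=0.0675; V=3.537415+0.094482+0.067487=3.6994
k=6 src: inc=0.067487, refl=0.067487·0.333333=0.0225; V=3.631897+0.067487+0.022496=3.7219
k=7 load: inc=0.022496, refl=0.022496·0.714286=0.0161; V=3.699385+0.022496+0.016068=3.7379
k=8 src: inc=0.016068, refl=0.016068·0.333333=0.0054; V=3.721880+0.016068+0.005356=3.7433
k=9 load: inc=0.005356, refl=0.005356·0.714286=0.0038; V=3.737949+0.005356+0.003826=3.7471
k=10 src: inc=0.003826, refl=0.003826·0.333333=0.0013; V=3.743305+0.003826+0.001275=3.7484

0 0 source 1.6667
1 3 load 2.8571
2 6 source 3.2540
3 9 load 3.5374
4 12 source 3.6319
5 15 load 3.6994
6 18 source 3.7219
7 21 load 3.7379
8 24 source 3.7433
9 27 load 3.7471
10 30 source 3.7484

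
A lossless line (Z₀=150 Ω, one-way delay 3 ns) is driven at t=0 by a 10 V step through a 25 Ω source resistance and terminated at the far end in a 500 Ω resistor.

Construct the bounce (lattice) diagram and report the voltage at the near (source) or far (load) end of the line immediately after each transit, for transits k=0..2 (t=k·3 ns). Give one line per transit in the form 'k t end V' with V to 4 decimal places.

Γ_L=0.538462, Γ_S=-0.714286; launch V₁=10·150/175=8.571429
k=0 src: V=8.5714
k=1 load: inc=8.571429, refl=8.571429·0.538462=4.6154; V=0.000000+8.571429+4.615385=13.1868
k=2 src: inc=4.615385, refl=4.615385·-0.714286=-3.2967; V=8.571429+4.615385+-3.296703=9.8901

0 0 source 8.5714
1 3 load 13.1868
2 6 source 9.8901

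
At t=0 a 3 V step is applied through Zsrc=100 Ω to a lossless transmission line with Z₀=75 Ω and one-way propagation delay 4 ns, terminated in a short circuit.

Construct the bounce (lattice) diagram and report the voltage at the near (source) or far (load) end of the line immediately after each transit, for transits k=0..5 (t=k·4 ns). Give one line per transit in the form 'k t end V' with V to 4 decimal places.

0 0 source 1.2857
1 4 load 0.0000
2 8 source -0.1837
3 12 load 0.0000
4 16 source 0.0262
5 20 load 0.0000

Γ_L=-1.000000, Γ_S=0.142857; launch V₁=3·75/175=1.285714
k=0 src: V=1.2857
k=1 load: inc=1.285714, refl=1.285714·-1.000000=-1.2857; V=0.000000+1.285714+-1.285714=0.0000
k=2 src: inc=-1.285714, refl=-1.285714·0.142857=-0.1837; V=1.285714+-1.285714+-0.183673=-0.1837
k=3 load: inc=-0.183673, refl=-0.183673·-1.000000=0.1837; V=0.000000+-0.183673+0.183673=0.0000
k=4 src: inc=0.183673, refl=0.183673·0.142857=0.0262; V=-0.183673+0.183673+0.026239=0.0262
k=5 load: inc=0.026239, refl=0.026239·-1.000000=-0.0262; V=0.000000+0.026239+-0.026239=0.0000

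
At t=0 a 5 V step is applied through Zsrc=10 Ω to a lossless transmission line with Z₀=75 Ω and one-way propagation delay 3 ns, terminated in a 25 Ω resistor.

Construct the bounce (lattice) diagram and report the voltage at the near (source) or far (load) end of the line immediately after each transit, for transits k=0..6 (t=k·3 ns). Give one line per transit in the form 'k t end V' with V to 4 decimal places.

Γ_L=-0.500000, Γ_S=-0.764706; launch V₁=5·75/85=4.411765
k=0 src: V=4.4118
k=1 load: inc=4.411765, refl=4.411765·-0.500000=-2.2059; V=0.000000+4.411765+-2.205882=2.2059
k=2 src: inc=-2.205882, refl=-2.205882·-0.764706=1.6869; V=4.411765+-2.205882+1.686851=3.8927
k=3 load: inc=1.686851, refl=1.686851·-0.500000=-0.8434; V=2.205882+1.686851+-0.843426=3.0493
k=4 src: inc=-0.843426, refl=-0.843426·-0.764706=0.6450; V=3.892734+-0.843426+0.644973=3.6943
k=5 load: inc=0.644973, refl=0.644973·-0.500000=-0.3225; V=3.049308+0.644973+-0.322486=3.3718
k=6 src: inc=-0.322486, refl=-0.322486·-0.764706=0.2466; V=3.694280+-0.322486+0.246607=3.6184

0 0 source 4.4118
1 3 load 2.2059
2 6 source 3.8927
3 9 load 3.0493
4 12 source 3.6943
5 15 load 3.3718
6 18 source 3.6184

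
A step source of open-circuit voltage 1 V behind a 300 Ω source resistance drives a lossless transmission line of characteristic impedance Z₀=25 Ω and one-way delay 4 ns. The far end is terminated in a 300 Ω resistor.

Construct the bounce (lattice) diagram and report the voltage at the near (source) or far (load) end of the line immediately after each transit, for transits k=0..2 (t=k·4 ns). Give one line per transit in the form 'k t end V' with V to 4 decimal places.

0 0 source 0.0769
1 4 load 0.1420
2 8 source 0.1971

Γ_L=0.846154, Γ_S=0.846154; launch V₁=1·25/325=0.076923
k=0 src: V=0.0769
k=1 load: inc=0.076923, refl=0.076923·0.846154=0.0651; V=0.000000+0.076923+0.065089=0.1420
k=2 src: inc=0.065089, refl=0.065089·0.846154=0.0551; V=0.076923+0.065089+0.055075=0.1971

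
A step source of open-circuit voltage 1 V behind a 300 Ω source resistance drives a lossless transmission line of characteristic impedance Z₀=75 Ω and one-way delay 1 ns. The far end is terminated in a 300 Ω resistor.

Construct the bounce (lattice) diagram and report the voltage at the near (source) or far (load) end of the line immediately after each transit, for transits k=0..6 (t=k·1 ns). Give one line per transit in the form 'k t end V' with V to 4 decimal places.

Γ_L=0.600000, Γ_S=0.600000; launch V₁=1·75/375=0.200000
k=0 src: V=0.2000
k=1 load: inc=0.200000, refl=0.200000·0.600000=0.1200; V=0.000000+0.200000+0.120000=0.3200
k=2 src: inc=0.120000, refl=0.120000·0.600000=0.0720; V=0.200000+0.120000+0.072000=0.3920
k=3 load: inc=0.072000, refl=0.072000·0.600000=0.0432; V=0.320000+0.072000+0.043200=0.4352
k=4 src: inc=0.043200, refl=0.043200·0.600000=0.0259; V=0.392000+0.043200+0.025920=0.4611
k=5 load: inc=0.025920, refl=0.025920·0.600000=0.0156; V=0.435200+0.025920+0.015552=0.4767
k=6 src: inc=0.015552, refl=0.015552·0.600000=0.0093; V=0.461120+0.015552+0.009331=0.4860

0 0 source 0.2000
1 1 load 0.3200
2 2 source 0.3920
3 3 load 0.4352
4 4 source 0.4611
5 5 load 0.4767
6 6 source 0.4860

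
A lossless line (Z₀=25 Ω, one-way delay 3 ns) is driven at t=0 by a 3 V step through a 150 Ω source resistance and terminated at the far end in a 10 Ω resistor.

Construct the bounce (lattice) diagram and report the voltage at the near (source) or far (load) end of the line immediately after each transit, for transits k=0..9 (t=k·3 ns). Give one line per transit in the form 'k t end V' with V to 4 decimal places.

Γ_L=-0.428571, Γ_S=0.714286; launch V₁=3·25/175=0.428571
k=0 src: V=0.4286
k=1 load: inc=0.428571, refl=0.428571·-0.428571=-0.1837; V=0.000000+0.428571+-0.183673=0.2449
k=2 src: inc=-0.183673, refl=-0.183673·0.714286=-0.1312; V=0.428571+-0.183673+-0.131195=0.1137
k=3 load: inc=-0.131195, refl=-0.131195·-0.428571=0.0562; V=0.244898+-0.131195+0.056227=0.1699
k=4 src: inc=0.056227, refl=0.056227·0.714286=0.0402; V=0.113703+0.056227+0.040162=0.2101
k=5 load: inc=0.040162, refl=0.040162·-0.428571=-0.0172; V=0.169929+0.040162+-0.017212=0.1929
k=6 src: inc=-0.017212, refl=-0.017212·0.714286=-0.0123; V=0.210091+-0.017212+-0.012294=0.1806
k=7 load: inc=-0.012294, refl=-0.012294·-0.428571=0.0053; V=0.192879+-0.012294+0.005269=0.1859
k=8 src: inc=0.005269, refl=0.005269·0.714286=0.0038; V=0.180584+0.005269+0.003764=0.1896
k=9 load: inc=0.003764, refl=0.003764·-0.428571=-0.0016; V=0.185853+0.003764+-0.001613=0.1880

0 0 source 0.4286
1 3 load 0.2449
2 6 source 0.1137
3 9 load 0.1699
4 12 source 0.2101
5 15 load 0.1929
6 18 source 0.1806
7 21 load 0.1859
8 24 source 0.1896
9 27 load 0.1880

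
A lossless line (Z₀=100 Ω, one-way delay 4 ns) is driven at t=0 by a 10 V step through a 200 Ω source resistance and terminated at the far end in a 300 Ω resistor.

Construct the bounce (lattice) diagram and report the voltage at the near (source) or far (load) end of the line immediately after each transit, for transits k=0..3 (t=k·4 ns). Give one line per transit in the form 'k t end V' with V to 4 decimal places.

0 0 source 3.3333
1 4 load 5.0000
2 8 source 5.5556
3 12 load 5.8333

Γ_L=0.500000, Γ_S=0.333333; launch V₁=10·100/300=3.333333
k=0 src: V=3.3333
k=1 load: inc=3.333333, refl=3.333333·0.500000=1.6667; V=0.000000+3.333333+1.666667=5.0000
k=2 src: inc=1.666667, refl=1.666667·0.333333=0.5556; V=3.333333+1.666667+0.555556=5.5556
k=3 load: inc=0.555556, refl=0.555556·0.500000=0.2778; V=5.000000+0.555556+0.277778=5.8333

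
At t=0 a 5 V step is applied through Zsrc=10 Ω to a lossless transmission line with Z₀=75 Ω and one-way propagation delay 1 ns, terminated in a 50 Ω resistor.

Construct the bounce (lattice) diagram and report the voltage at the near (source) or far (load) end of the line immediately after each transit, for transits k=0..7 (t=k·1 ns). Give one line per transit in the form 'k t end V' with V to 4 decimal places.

Γ_L=-0.200000, Γ_S=-0.764706; launch V₁=5·75/85=4.411765
k=0 src: V=4.4118
k=1 load: inc=4.411765, refl=4.411765·-0.200000=-0.8824; V=0.000000+4.411765+-0.882353=3.5294
k=2 src: inc=-0.882353, refl=-0.882353·-0.764706=0.6747; V=4.411765+-0.882353+0.674740=4.2042
k=3 load: inc=0.674740, refl=0.674740·-0.200000=-0.1349; V=3.529412+0.674740+-0.134948=4.0692
k=4 src: inc=-0.134948, refl=-0.134948·-0.764706=0.1032; V=4.204152+-0.134948+0.103196=4.1724
k=5 load: inc=0.103196, refl=0.103196·-0.200000=-0.0206; V=4.069204+0.103196+-0.020639=4.1518
k=6 src: inc=-0.020639, refl=-0.020639·-0.764706=0.0158; V=4.172400+-0.020639+0.015783=4.1675
k=7 load: inc=0.015783, refl=0.015783·-0.200000=-0.0032; V=4.151761+0.015783+-0.003157=4.1644

0 0 source 4.4118
1 1 load 3.5294
2 2 source 4.2042
3 3 load 4.0692
4 4 source 4.1724
5 5 load 4.1518
6 6 source 4.1675
7 7 load 4.1644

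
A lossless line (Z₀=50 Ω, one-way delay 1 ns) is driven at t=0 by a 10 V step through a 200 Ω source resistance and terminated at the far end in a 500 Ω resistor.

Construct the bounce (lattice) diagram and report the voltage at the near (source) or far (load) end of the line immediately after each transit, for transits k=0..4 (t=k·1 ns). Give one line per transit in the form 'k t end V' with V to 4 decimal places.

Γ_L=0.818182, Γ_S=0.600000; launch V₁=10·50/250=2.000000
k=0 src: V=2.0000
k=1 load: inc=2.000000, refl=2.000000·0.818182=1.6364; V=0.000000+2.000000+1.636364=3.6364
k=2 src: inc=1.636364, refl=1.636364·0.600000=0.9818; V=2.000000+1.636364+0.981818=4.6182
k=3 load: inc=0.981818, refl=0.981818·0.818182=0.8033; V=3.636364+0.981818+0.803306=5.4215
k=4 src: inc=0.803306, refl=0.803306·0.600000=0.4820; V=4.618182+0.803306+0.481983=5.9035

0 0 source 2.0000
1 1 load 3.6364
2 2 source 4.6182
3 3 load 5.4215
4 4 source 5.9035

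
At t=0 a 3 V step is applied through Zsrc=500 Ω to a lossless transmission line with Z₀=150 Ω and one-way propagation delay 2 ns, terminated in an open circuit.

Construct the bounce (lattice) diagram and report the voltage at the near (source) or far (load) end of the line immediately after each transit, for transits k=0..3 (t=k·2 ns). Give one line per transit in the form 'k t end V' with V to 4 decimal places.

Γ_L=1.000000, Γ_S=0.538462; launch V₁=3·150/650=0.692308
k=0 src: V=0.6923
k=1 load: inc=0.692308, refl=0.692308·1.000000=0.6923; V=0.000000+0.692308+0.692308=1.3846
k=2 src: inc=0.692308, refl=0.692308·0.538462=0.3728; V=0.692308+0.692308+0.372781=1.7574
k=3 load: inc=0.372781, refl=0.372781·1.000000=0.3728; V=1.384615+0.372781+0.372781=2.1302

0 0 source 0.6923
1 2 load 1.3846
2 4 source 1.7574
3 6 load 2.1302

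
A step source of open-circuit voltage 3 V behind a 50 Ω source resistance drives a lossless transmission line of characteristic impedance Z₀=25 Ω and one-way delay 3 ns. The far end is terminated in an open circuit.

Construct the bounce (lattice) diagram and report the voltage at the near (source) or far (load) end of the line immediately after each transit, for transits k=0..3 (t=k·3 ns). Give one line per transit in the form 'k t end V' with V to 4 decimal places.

0 0 source 1.0000
1 3 load 2.0000
2 6 source 2.3333
3 9 load 2.6667

Γ_L=1.000000, Γ_S=0.333333; launch V₁=3·25/75=1.000000
k=0 src: V=1.0000
k=1 load: inc=1.000000, refl=1.000000·1.000000=1.0000; V=0.000000+1.000000+1.000000=2.0000
k=2 src: inc=1.000000, refl=1.000000·0.333333=0.3333; V=1.000000+1.000000+0.333333=2.3333
k=3 load: inc=0.333333, refl=0.333333·1.000000=0.3333; V=2.000000+0.333333+0.333333=2.6667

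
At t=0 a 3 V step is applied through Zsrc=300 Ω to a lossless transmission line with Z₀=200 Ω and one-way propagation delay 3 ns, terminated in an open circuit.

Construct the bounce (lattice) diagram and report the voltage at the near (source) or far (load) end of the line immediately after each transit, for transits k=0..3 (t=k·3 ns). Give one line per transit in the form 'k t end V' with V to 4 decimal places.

0 0 source 1.2000
1 3 load 2.4000
2 6 source 2.6400
3 9 load 2.8800

Γ_L=1.000000, Γ_S=0.200000; launch V₁=3·200/500=1.200000
k=0 src: V=1.2000
k=1 load: inc=1.200000, refl=1.200000·1.000000=1.2000; V=0.000000+1.200000+1.200000=2.4000
k=2 src: inc=1.200000, refl=1.200000·0.200000=0.2400; V=1.200000+1.200000+0.240000=2.6400
k=3 load: inc=0.240000, refl=0.240000·1.000000=0.2400; V=2.400000+0.240000+0.240000=2.8800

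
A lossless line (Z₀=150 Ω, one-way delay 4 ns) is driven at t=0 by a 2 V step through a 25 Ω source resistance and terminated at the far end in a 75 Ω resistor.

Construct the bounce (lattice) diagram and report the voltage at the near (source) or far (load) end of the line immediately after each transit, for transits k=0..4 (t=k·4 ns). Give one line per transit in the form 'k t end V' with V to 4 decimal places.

0 0 source 1.7143
1 4 load 1.1429
2 8 source 1.5510
3 12 load 1.4150
4 16 source 1.5121

Γ_L=-0.333333, Γ_S=-0.714286; launch V₁=2·150/175=1.714286
k=0 src: V=1.7143
k=1 load: inc=1.714286, refl=1.714286·-0.333333=-0.5714; V=0.000000+1.714286+-0.571429=1.1429
k=2 src: inc=-0.571429, refl=-0.571429·-0.714286=0.4082; V=1.714286+-0.571429+0.408163=1.5510
k=3 load: inc=0.408163, refl=0.408163·-0.333333=-0.1361; V=1.142857+0.408163+-0.136054=1.4150
k=4 src: inc=-0.136054, refl=-0.136054·-0.714286=0.0972; V=1.551020+-0.136054+0.097182=1.5121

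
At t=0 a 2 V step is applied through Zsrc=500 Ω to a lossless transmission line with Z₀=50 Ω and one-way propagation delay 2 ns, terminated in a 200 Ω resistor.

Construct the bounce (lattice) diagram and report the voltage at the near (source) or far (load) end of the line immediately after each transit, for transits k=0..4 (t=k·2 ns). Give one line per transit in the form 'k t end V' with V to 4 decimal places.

0 0 source 0.1818
1 2 load 0.2909
2 4 source 0.3802
3 6 load 0.4337
4 8 source 0.4775

Γ_L=0.600000, Γ_S=0.818182; launch V₁=2·50/550=0.181818
k=0 src: V=0.1818
k=1 load: inc=0.181818, refl=0.181818·0.600000=0.1091; V=0.000000+0.181818+0.109091=0.2909
k=2 src: inc=0.109091, refl=0.109091·0.818182=0.0893; V=0.181818+0.109091+0.089256=0.3802
k=3 load: inc=0.089256, refl=0.089256·0.600000=0.0536; V=0.290909+0.089256+0.053554=0.4337
k=4 src: inc=0.053554, refl=0.053554·0.818182=0.0438; V=0.380165+0.053554+0.043817=0.4775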